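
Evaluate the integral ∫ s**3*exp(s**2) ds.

(s**2 - 1)*exp(s**2)/2 + C

Let u = s², du = 2s ds; rewrite as (1/2)∫ u^1·exp(1u) du.
Now integrate by parts 1 time.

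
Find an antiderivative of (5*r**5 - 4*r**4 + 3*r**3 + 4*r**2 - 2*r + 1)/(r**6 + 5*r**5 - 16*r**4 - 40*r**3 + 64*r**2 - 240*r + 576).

Factor the denominator: (r - 3)*(r - 2)*(r + 4)*(r + 6)*(r**2 + 4).
Partial-fraction decomposition: (119*r - 501)/(1040*(r**2 + 4)) + 8911/(1152*(r + 6)) - 6263/(1680*(r + 4)) - 133/(384*(r - 2)) + 1003/(819*(r - 3)).
Integrate each term; A/(r−a) gives A·log|r−a|; the (Br+D)/(r²+p²) term gives a log and an atan.

1003*log(r - 3)/819 - 133*log(r - 2)/384 - 6263*log(r + 4)/1680 + 8911*log(r + 6)/1152 + 119*log(r**2 + 4)/2080 - 501*atan(r/2)/2080 + C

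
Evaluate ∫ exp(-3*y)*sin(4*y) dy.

-3*exp(-3*y)*sin(4*y)/25 - 4*exp(-3*y)*cos(4*y)/25 + C

Let I denote the integral. Integrate by parts with u = sin(4*y), dv = exp(-3*y) dy, so v = -exp(-3*y)/3: I = -exp(-3*y)*sin(4*y)/3 + (4/3)·∫ exp(-3*y)*cos(4*y) dy.
Apply parts again with u = cos(4*y), dv = exp(-3*y) dy: ∫ exp(-3*y)*cos(4*y) dy = -exp(-3*y)*cos(4*y)/3 − (4/3)·I. Substituting back brings back I: I = -exp(-3*y)*sin(4*y)/3 - 4*exp(-3*y)*cos(4*y)/9 − (16/9)·I.
Solving for I: (1 + 16/9)·I equals the remaining terms, so I = (9/25)·(-exp(-3*y)*sin(4*y)/3 - 4*exp(-3*y)*cos(4*y)/9).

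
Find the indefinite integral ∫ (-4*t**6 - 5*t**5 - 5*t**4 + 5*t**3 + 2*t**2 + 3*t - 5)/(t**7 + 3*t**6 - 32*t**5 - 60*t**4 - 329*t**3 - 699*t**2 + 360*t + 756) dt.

-230819*log(t - 6)/163800 + 3*log(t - 1)/800 - log(t + 1)/56 + 73*log(t + 2)/520 - 133403*log(t + 7)/60320 - 171529*log(t**2 + 9)/678600 + 26347*atan(t/3)/339300 + C

Factor the denominator: (t - 6)*(t - 1)*(t + 1)*(t + 2)*(t + 7)*(t**2 + 9).
Partial-fraction decomposition: -(171529*t - 79041)/(339300*(t**2 + 9)) - 133403/(60320*(t + 7)) + 73/(520*(t + 2)) - 1/(56*(t + 1)) + 3/(800*(t - 1)) - 230819/(163800*(t - 6)).
Integrate each term; A/(t−a) gives A·log|t−a|; the (Bt+D)/(t²+p²) term gives a log and an atan.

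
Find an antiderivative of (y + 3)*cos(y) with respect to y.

Use integration by parts with u = y + 3, dv = cos(y) dy, so v = sin(y).
Apply parts 1 times (tabular method): alternate signs, differentiate u down to 0, integrate dv up.

y*sin(y) + 3*sin(y) + cos(y) + C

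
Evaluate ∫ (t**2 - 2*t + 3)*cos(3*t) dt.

t**2*sin(3*t)/3 - 2*t*sin(3*t)/3 + 2*t*cos(3*t)/9 + 25*sin(3*t)/27 - 2*cos(3*t)/9 + C

Use integration by parts with u = t**2 - 2*t + 3, dv = cos(3*t) dt, so v = sin(3*t)/3.
Apply parts 2 times (tabular method): alternate signs, differentiate u down to 0, integrate dv up.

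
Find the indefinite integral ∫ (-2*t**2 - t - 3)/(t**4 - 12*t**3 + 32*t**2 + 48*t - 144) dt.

Factor the denominator: (t - 6)**2*(t - 2)*(t + 2).
Partial-fraction decomposition: 9/(256*(t + 2)) - 13/(64*(t - 2)) + 43/(256*(t - 6)) - 81/(32*(t - 6)**2).
Integrate each term; A/(t−a) gives A·log|t−a|; A/(t−a)² gives −A/(t−a).

43*log(t - 6)/256 - 13*log(t - 2)/64 + 9*log(t + 2)/256 + 81/(32*t - 192) + C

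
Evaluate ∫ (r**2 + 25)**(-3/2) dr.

r/(25*sqrt(r**2 + 25)) + C

Substitute r = 5·tan(θ), so dr = 5·sec(θ)^2 dθ and the radical becomes sqrt(r**2 + 25) = 5·sec(θ) by the Pythagorean identity.
Integrate the resulting trig expression in θ, then back-substitute tan(θ) = r/5, sec(θ) = sqrt(r**2 + 25)/5 (absorbing any constant into C).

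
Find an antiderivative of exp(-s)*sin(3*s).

Let I denote the integral. Integrate by parts with u = sin(3*s), dv = exp(-s) ds, so v = -exp(-s): I = -exp(-s)*sin(3*s) + 3·∫ exp(-s)*cos(3*s) ds.
Apply parts again with u = cos(3*s), dv = exp(-s) ds: ∫ exp(-s)*cos(3*s) ds = -exp(-s)*cos(3*s) − 3·I. Substituting back brings back I: I = -exp(-s)*sin(3*s) - 3*exp(-s)*cos(3*s) − 9·I.
Solving for I: (1 + 9)·I equals the remaining terms, so I = (1/10)·(-exp(-s)*sin(3*s) - 3*exp(-s)*cos(3*s)).

-exp(-s)*sin(3*s)/10 - 3*exp(-s)*cos(3*s)/10 + C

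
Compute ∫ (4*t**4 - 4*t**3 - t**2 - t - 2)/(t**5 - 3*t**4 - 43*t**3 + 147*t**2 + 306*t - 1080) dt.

123*log(t - 5)/11 - 373*log(t - 4)/35 + 101*log(t - 3)/54 - 53*log(t + 3)/126 + 3008*log(t + 6)/1485 + C

Factor the denominator: (t - 5)*(t - 4)*(t - 3)*(t + 3)*(t + 6).
Partial-fraction decomposition: 3008/(1485*(t + 6)) - 53/(126*(t + 3)) + 101/(54*(t - 3)) - 373/(35*(t - 4)) + 123/(11*(t - 5)).
Integrate each term: A/(t−a) contributes A·log|t−a|.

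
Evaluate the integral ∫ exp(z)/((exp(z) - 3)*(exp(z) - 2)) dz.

Let u = e^z, du = e^z dz.
The integral becomes ∫ du/((u-3)(u-2)); decompose into partial fractions.

log(exp(z) - 3) - log(exp(z) - 2) + C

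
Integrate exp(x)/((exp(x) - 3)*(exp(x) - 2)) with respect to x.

Let u = e^x, du = e^x dx.
The integral becomes ∫ du/((u-2)(u-3)); decompose into partial fractions.

log(exp(x) - 3) - log(exp(x) - 2) + C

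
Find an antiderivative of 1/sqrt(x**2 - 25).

log(x + sqrt(x**2 - 25)) + C

Substitute x = 5·sec(θ), so dx = 5·sec(θ)*tan(θ) dθ and the radical becomes sqrt(x**2 - 25) = 5·tan(θ) by the Pythagorean identity.
Integrate the resulting trig expression in θ, then back-substitute sec(θ) = x/5, tan(θ) = sqrt(x**2 - 25)/5 (absorbing any constant into C).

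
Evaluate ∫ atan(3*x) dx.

x*atan(3*x) - log(9*x**2 + 1)/6 + C

Use integration by parts with u = arctan(3*x), dv = dx.
Then du = 3/(9*x**2 + 1) dx.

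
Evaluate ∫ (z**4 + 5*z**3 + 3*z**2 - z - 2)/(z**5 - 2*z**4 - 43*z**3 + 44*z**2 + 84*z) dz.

Factor the denominator: z*(z - 7)*(z - 2)*(z + 1)*(z + 6).
Partial-fraction decomposition: 41/(390*(z + 6)) + 1/(60*(z + 1)) - 4/(15*(z - 2)) + 2127/(1820*(z - 7)) - 1/(42*z).
Integrate each term: A/(z−a) contributes A·log|z−a|.

-log(z)/42 + 2127*log(z - 7)/1820 - 4*log(z - 2)/15 + log(z + 1)/60 + 41*log(z + 6)/390 + C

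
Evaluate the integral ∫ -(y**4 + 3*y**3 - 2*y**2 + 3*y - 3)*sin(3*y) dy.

y**4*cos(3*y)/3 - 4*y**3*sin(3*y)/9 + y**3*cos(3*y) - y**2*sin(3*y) - 10*y**2*cos(3*y)/9 + 20*y*sin(3*y)/27 + y*cos(3*y)/3 - sin(3*y)/9 - 61*cos(3*y)/81 + C

Use integration by parts with u = y**4 + 3*y**3 - 2*y**2 + 3*y - 3, dv = -sin(3*y) dy, so v = cos(3*y)/3.
Apply parts 4 times (tabular method): alternate signs, differentiate u down to 0, integrate dv up.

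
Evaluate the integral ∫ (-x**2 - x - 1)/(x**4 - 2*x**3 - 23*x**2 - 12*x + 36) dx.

-43*log(x - 6)/360 + log(x - 1)/20 - log(x + 2)/8 + 7*log(x + 3)/36 + C

Factor the denominator: (x - 6)*(x - 1)*(x + 2)*(x + 3).
Partial-fraction decomposition: 7/(36*(x + 3)) - 1/(8*(x + 2)) + 1/(20*(x - 1)) - 43/(360*(x - 6)).
Integrate each term: A/(x−a) contributes A·log|x−a|.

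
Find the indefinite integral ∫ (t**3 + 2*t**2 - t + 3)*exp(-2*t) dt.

Use integration by parts with u = t**3 + 2*t**2 - t + 3, dv = exp(-2*t) dt, so v = -exp(-2*t)/2.
Apply parts 3 times (tabular method): alternate signs, differentiate u down to 0, integrate dv up.

(-4*t**3 - 14*t**2 - 10*t - 17)*exp(-2*t)/8 + C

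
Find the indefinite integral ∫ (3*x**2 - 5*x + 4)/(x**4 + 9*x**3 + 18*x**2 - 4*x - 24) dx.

Factor the denominator: (x - 1)*(x + 2)**2*(x + 6).
Partial-fraction decomposition: -71/(56*(x + 6)) + 89/(72*(x + 2)) - 13/(6*(x + 2)**2) + 2/(63*(x - 1)).
Integrate each term; A/(x−a) gives A·log|x−a|; A/(x−a)² gives −A/(x−a).

2*log(x - 1)/63 + 89*log(x + 2)/72 - 71*log(x + 6)/56 + 13/(6*x + 12) + C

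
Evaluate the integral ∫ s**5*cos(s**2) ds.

s**4*sin(s**2)/2 + s**2*cos(s**2) - sin(s**2) + C

Let u = s², du = 2s ds; rewrite as (1/2)∫ u^2·cos(1u) du.
Now integrate by parts 2 times.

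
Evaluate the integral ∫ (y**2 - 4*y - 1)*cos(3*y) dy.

Use integration by parts with u = y**2 - 4*y - 1, dv = cos(3*y) dy, so v = sin(3*y)/3.
Apply parts 2 times (tabular method): alternate signs, differentiate u down to 0, integrate dv up.

y**2*sin(3*y)/3 - 4*y*sin(3*y)/3 + 2*y*cos(3*y)/9 - 11*sin(3*y)/27 - 4*cos(3*y)/9 + C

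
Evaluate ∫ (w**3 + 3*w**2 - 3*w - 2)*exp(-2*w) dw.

Use integration by parts with u = w**3 + 3*w**2 - 3*w - 2, dv = exp(-2*w) dw, so v = -exp(-2*w)/2.
Apply parts 3 times (tabular method): alternate signs, differentiate u down to 0, integrate dv up.

(-4*w**3 - 18*w**2 - 6*w + 5)*exp(-2*w)/8 + C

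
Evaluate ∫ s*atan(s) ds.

Use integration by parts with u = arctan(s), dv = s ds.
Then du = 1/(s**2 + 1) ds.

s**2*atan(s)/2 - s/2 + atan(s)/2 + C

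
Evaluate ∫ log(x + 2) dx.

Use integration by parts with u = log(x + 2), dv = dx.
Then du = 1/(x + 2) dx and v = x.

x*log(x + 2) - x + 2*log(x + 2) + C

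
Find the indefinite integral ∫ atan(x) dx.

x*atan(x) - log(x**2 + 1)/2 + C

Use integration by parts with u = arctan(x), dv = dx.
Then du = 1/(x**2 + 1) dx.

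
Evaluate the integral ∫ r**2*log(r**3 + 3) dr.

Let u = r**3 + 3, so du = (3*r**2) dr.
The integral becomes (1/3)·∫ log(u) du; integrate by parts with u′=log(u), dv′=du.

r**3*log(r**3 + 3)/3 - r**3/3 + log(r**3 + 3) + C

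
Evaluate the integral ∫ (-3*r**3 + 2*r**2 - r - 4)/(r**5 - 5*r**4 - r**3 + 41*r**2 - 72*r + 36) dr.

Factor the denominator: (r - 3)*(r - 2)**2*(r - 1)*(r + 3).
Partial-fraction decomposition: 49/(300*(r + 3)) + 3/(4*(r - 1)) + 123/(25*(r - 2)) + 22/(5*(r - 2)**2) - 35/(6*(r - 3)).
Integrate each term; A/(r−a) gives A·log|r−a|; A/(r−a)² gives −A/(r−a).

-35*log(r - 3)/6 + 123*log(r - 2)/25 + 3*log(r - 1)/4 + 49*log(r + 3)/300 - 22/(5*r - 10) + C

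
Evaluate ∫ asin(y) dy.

Use integration by parts with u = arcsin(y), dv = dy.
Then du = 1/sqrt(-y**2 + 1) dy.

y*asin(y) + sqrt(-y**2 + 1) + C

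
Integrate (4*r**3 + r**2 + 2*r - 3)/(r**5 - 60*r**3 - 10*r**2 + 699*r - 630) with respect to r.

179*log(r - 7)/468 - 5*log(r - 3)/24 + log(r - 1)/126 + 61*log(r + 5)/72 - 281*log(r + 6)/273 + C

Factor the denominator: (r - 7)*(r - 3)*(r - 1)*(r + 5)*(r + 6).
Partial-fraction decomposition: -281/(273*(r + 6)) + 61/(72*(r + 5)) + 1/(126*(r - 1)) - 5/(24*(r - 3)) + 179/(468*(r - 7)).
Integrate each term: A/(r−a) contributes A·log|r−a|.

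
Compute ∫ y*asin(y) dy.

Use integration by parts with u = arcsin(y), dv = y dy.
Then du = 1/sqrt(-y**2 + 1) dy.

y**2*asin(y)/2 + y*sqrt(-y**2 + 1)/4 - asin(y)/4 + C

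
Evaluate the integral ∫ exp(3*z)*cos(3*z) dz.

Let I denote the integral. Integrate by parts with u = cos(3*z), dv = exp(3*z) dz, so v = exp(3*z)/3: I = exp(3*z)*cos(3*z)/3 + ∫ exp(3*z)*sin(3*z) dz.
Apply parts again with u = sin(3*z), dv = exp(3*z) dz: ∫ exp(3*z)*sin(3*z) dz = exp(3*z)*sin(3*z)/3 − I. Substituting back brings back I: I = exp(3*z)*sin(3*z)/3 + exp(3*z)*cos(3*z)/3 − I.
Solving for I: (1 + 1)·I equals the remaining terms, so I = (1/2)·(exp(3*z)*sin(3*z)/3 + exp(3*z)*cos(3*z)/3).

exp(3*z)*sin(3*z)/6 + exp(3*z)*cos(3*z)/6 + C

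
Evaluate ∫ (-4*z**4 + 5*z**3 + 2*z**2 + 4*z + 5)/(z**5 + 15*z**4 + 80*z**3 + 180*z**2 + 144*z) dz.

5*log(z)/144 + 99*log(z + 2)/16 - 448*log(z + 3)/9 + 1323*log(z + 4)/16 - 6211*log(z + 6)/144 + C

Factor the denominator: z*(z + 2)*(z + 3)*(z + 4)*(z + 6).
Partial-fraction decomposition: -6211/(144*(z + 6)) + 1323/(16*(z + 4)) - 448/(9*(z + 3)) + 99/(16*(z + 2)) + 5/(144*z).
Integrate each term: A/(z−a) contributes A·log|z−a|.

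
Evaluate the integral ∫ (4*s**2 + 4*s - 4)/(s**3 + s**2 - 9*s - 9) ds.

Factor the denominator: (s - 3)*(s + 1)*(s + 3).
Partial-fraction decomposition: 5/(3*(s + 3)) + 1/(2*(s + 1)) + 11/(6*(s - 3)).
Integrate each term: A/(s−a) contributes A·log|s−a|.

11*log(s - 3)/6 + log(s + 1)/2 + 5*log(s + 3)/3 + C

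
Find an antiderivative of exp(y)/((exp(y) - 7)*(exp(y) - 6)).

Let u = e^y, du = e^y dy.
The integral becomes ∫ du/((u-6)(u-7)); decompose into partial fractions.

log(exp(y) - 7) - log(exp(y) - 6) + C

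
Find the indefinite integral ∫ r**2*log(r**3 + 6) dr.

r**3*log(r**3 + 6)/3 - r**3/3 + 2*log(r**3 + 6) + C

Let u = r**3 + 6, so du = (3*r**2) dr.
The integral becomes (1/3)·∫ log(u) du; integrate by parts with u′=log(u), dv′=du.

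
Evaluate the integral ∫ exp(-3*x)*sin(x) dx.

-3*exp(-3*x)*sin(x)/10 - exp(-3*x)*cos(x)/10 + C

Let I denote the integral. Integrate by parts with u = sin(x), dv = exp(-3*x) dx, so v = -exp(-3*x)/3: I = -exp(-3*x)*sin(x)/3 + (1/3)·∫ exp(-3*x)*cos(x) dx.
Apply parts again with u = cos(x), dv = exp(-3*x) dx: ∫ exp(-3*x)*cos(x) dx = -exp(-3*x)*cos(x)/3 − (1/3)·I. Substituting back brings back I: I = -exp(-3*x)*sin(x)/3 - exp(-3*x)*cos(x)/9 − (1/9)·I.
Solving for I: (1 + 1/9)·I equals the remaining terms, so I = (9/10)·(-exp(-3*x)*sin(x)/3 - exp(-3*x)*cos(x)/9).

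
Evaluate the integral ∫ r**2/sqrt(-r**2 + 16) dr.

-r*sqrt(-r**2 + 16)/2 + 8*asin(r/4) + C

Substitute r = 4·sin(θ), so dr = 4·cos(θ) dθ and the radical becomes sqrt(-r**2 + 16) = 4·cos(θ) by the Pythagorean identity.
Integrate the resulting trig expression in θ, then back-substitute θ = asin(r/4), sin(θ) = r/4, cos(θ) = sqrt(-r**2 + 16)/4 (absorbing any constant into C).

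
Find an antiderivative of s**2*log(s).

Use integration by parts with u = log(s), dv = s**2 ds.
Then du = 1/s ds and v = s**3/3.

s**3*log(s)/3 - s**3/9 + C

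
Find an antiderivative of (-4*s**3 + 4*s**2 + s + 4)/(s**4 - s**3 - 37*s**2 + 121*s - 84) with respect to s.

-184*log(s - 4)/33 + 13*log(s - 3)/4 + 5*log(s - 1)/48 - 313*log(s + 7)/176 + C

Factor the denominator: (s - 4)*(s - 3)*(s - 1)*(s + 7).
Partial-fraction decomposition: -313/(176*(s + 7)) + 5/(48*(s - 1)) + 13/(4*(s - 3)) - 184/(33*(s - 4)).
Integrate each term: A/(s−a) contributes A·log|s−a|.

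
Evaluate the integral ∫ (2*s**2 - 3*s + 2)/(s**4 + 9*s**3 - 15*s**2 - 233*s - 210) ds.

37*log(s - 5)/792 - 7*log(s + 1)/180 + 92*log(s + 6)/55 - 121*log(s + 7)/72 + C

Factor the denominator: (s - 5)*(s + 1)*(s + 6)*(s + 7).
Partial-fraction decomposition: -121/(72*(s + 7)) + 92/(55*(s + 6)) - 7/(180*(s + 1)) + 37/(792*(s - 5)).
Integrate each term: A/(s−a) contributes A·log|s−a|.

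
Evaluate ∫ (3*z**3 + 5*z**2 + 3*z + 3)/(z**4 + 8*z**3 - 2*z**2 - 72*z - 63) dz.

23*log(z - 3)/40 - log(z + 1)/24 - 7*log(z + 3)/8 + 401*log(z + 7)/120 + C

Factor the denominator: (z - 3)*(z + 1)*(z + 3)*(z + 7).
Partial-fraction decomposition: 401/(120*(z + 7)) - 7/(8*(z + 3)) - 1/(24*(z + 1)) + 23/(40*(z - 3)).
Integrate each term: A/(z−a) contributes A·log|z−a|.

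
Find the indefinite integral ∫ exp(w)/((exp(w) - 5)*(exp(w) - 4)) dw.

log(exp(w) - 5) - log(exp(w) - 4) + C

Let u = e^w, du = e^w dw.
The integral becomes ∫ du/((u-4)(u-5)); decompose into partial fractions.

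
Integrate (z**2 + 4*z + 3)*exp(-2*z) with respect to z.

(-2*z**2 - 10*z - 11)*exp(-2*z)/4 + C

Use integration by parts with u = z**2 + 4*z + 3, dv = exp(-2*z) dz, so v = -exp(-2*z)/2.
Apply parts 2 times (tabular method): alternate signs, differentiate u down to 0, integrate dv up.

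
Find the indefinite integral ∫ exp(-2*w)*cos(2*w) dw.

exp(-2*w)*sin(2*w)/4 - exp(-2*w)*cos(2*w)/4 + C

Let I denote the integral. Integrate by parts with u = cos(2*w), dv = exp(-2*w) dw, so v = -exp(-2*w)/2: I = -exp(-2*w)*cos(2*w)/2 − ∫ exp(-2*w)*sin(2*w) dw.
Apply parts again with u = sin(2*w), dv = exp(-2*w) dw: ∫ exp(-2*w)*sin(2*w) dw = -exp(-2*w)*sin(2*w)/2 + I. Substituting back brings back I: I = exp(-2*w)*sin(2*w)/2 - exp(-2*w)*cos(2*w)/2 − I.
Solving for I: (1 + 1)·I equals the remaining terms, so I = (1/2)·(exp(-2*w)*sin(2*w)/2 - exp(-2*w)*cos(2*w)/2).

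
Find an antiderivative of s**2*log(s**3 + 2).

s**3*log(s**3 + 2)/3 - s**3/3 + 2*log(s**3 + 2)/3 + C

Let u = s**3 + 2, so du = (3*s**2) ds.
The integral becomes (1/3)·∫ log(u) du; integrate by parts with u′=log(u), dv′=du.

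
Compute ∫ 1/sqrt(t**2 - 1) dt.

Substitute t = sec(θ), so dt = sec(θ)*tan(θ) dθ and the radical becomes sqrt(t**2 - 1) = tan(θ) by the Pythagorean identity.
Integrate the resulting trig expression in θ, then back-substitute sec(θ) = t, tan(θ) = sqrt(t**2 - 1) (absorbing any constant into C).

log(t + sqrt(t**2 - 1)) + C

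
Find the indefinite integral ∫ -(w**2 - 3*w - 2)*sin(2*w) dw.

Use integration by parts with u = w**2 - 3*w - 2, dv = -sin(2*w) dw, so v = cos(2*w)/2.
Apply parts 2 times (tabular method): alternate signs, differentiate u down to 0, integrate dv up.

w**2*cos(2*w)/2 - w*sin(2*w)/2 - 3*w*cos(2*w)/2 + 3*sin(2*w)/4 - 5*cos(2*w)/4 + C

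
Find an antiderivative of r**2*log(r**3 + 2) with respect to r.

r**3*log(r**3 + 2)/3 - r**3/3 + 2*log(r**3 + 2)/3 + C

Let u = r**3 + 2, so du = (3*r**2) dr.
The integral becomes (1/3)·∫ log(u) du; integrate by parts with u′=log(u), dv′=du.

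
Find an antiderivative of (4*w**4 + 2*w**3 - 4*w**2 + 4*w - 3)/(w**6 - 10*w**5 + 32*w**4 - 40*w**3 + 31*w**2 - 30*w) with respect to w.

log(w)/10 + 889*log(w - 5)/260 - 117*log(w - 3)/20 + 23*log(w - 2)/10 + log(w**2 + 1)/65 - 19*atan(w)/130 + C

Factor the denominator: w*(w - 5)*(w - 3)*(w - 2)*(w**2 + 1).
Partial-fraction decomposition: (4*w - 19)/(130*(w**2 + 1)) + 23/(10*(w - 2)) - 117/(20*(w - 3)) + 889/(260*(w - 5)) + 1/(10*w).
Integrate each term; A/(w−a) gives A·log|w−a|; the (Bw+D)/(w²+p²) term gives a log and an atan.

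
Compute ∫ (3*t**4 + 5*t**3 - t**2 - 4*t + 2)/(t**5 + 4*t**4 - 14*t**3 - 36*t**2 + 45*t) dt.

2*log(t)/45 + 359*log(t - 3)/288 - 5*log(t - 1)/48 - 113*log(t + 3)/144 + 1247*log(t + 5)/480 + C

Factor the denominator: t*(t - 3)*(t - 1)*(t + 3)*(t + 5).
Partial-fraction decomposition: 1247/(480*(t + 5)) - 113/(144*(t + 3)) - 5/(48*(t - 1)) + 359/(288*(t - 3)) + 2/(45*t).
Integrate each term: A/(t−a) contributes A·log|t−a|.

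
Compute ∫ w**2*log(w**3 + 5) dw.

w**3*log(w**3 + 5)/3 - w**3/3 + 5*log(w**3 + 5)/3 + C

Let u = w**3 + 5, so du = (3*w**2) dw.
The integral becomes (1/3)·∫ log(u) du; integrate by parts with u′=log(u), dv′=du.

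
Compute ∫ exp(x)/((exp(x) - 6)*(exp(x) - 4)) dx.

Let u = e^x, du = e^x dx.
The integral becomes ∫ du/((u-4)(u-6)); decompose into partial fractions.

log(exp(x) - 6)/2 - log(exp(x) - 4)/2 + C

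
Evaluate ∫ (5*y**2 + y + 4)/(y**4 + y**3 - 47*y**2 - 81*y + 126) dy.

64*log(y - 7)/195 - 5*log(y - 1)/84 + 23*log(y + 3)/60 - 178*log(y + 6)/273 + C

Factor the denominator: (y - 7)*(y - 1)*(y + 3)*(y + 6).
Partial-fraction decomposition: -178/(273*(y + 6)) + 23/(60*(y + 3)) - 5/(84*(y - 1)) + 64/(195*(y - 7)).
Integrate each term: A/(y−a) contributes A·log|y−a|.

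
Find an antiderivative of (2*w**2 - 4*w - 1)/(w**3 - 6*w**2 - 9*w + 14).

Factor the denominator: (w - 7)*(w - 1)*(w + 2).
Partial-fraction decomposition: 5/(9*(w + 2)) + 1/(6*(w - 1)) + 23/(18*(w - 7)).
Integrate each term: A/(w−a) contributes A·log|w−a|.

23*log(w - 7)/18 + log(w - 1)/6 + 5*log(w + 2)/9 + C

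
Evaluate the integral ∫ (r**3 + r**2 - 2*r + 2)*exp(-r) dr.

(-r**3 - 4*r**2 - 6*r - 8)*exp(-r) + C

Use integration by parts with u = r**3 + r**2 - 2*r + 2, dv = exp(-r) dr, so v = -exp(-r).
Apply parts 3 times (tabular method): alternate signs, differentiate u down to 0, integrate dv up.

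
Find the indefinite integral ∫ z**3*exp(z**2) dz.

Let u = z², du = 2z dz; rewrite as (1/2)∫ u^1·exp(1u) du.
Now integrate by parts 1 time.

(z**2 - 1)*exp(z**2)/2 + C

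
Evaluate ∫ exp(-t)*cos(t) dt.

Let I denote the integral. Integrate by parts with u = cos(t), dv = exp(-t) dt, so v = -exp(-t): I = -exp(-t)*cos(t) − ∫ exp(-t)*sin(t) dt.
Apply parts again with u = sin(t), dv = exp(-t) dt: ∫ exp(-t)*sin(t) dt = -exp(-t)*sin(t) + I. Substituting back brings back I: I = exp(-t)*sin(t) - exp(-t)*cos(t) − I.
Solving for I: (1 + 1)·I equals the remaining terms, so I = (1/2)·(exp(-t)*sin(t) - exp(-t)*cos(t)).

exp(-t)*sin(t)/2 - exp(-t)*cos(t)/2 + C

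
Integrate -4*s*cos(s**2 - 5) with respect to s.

Let u = s**2 - 5, so du = (2*s) ds.
Rewriting, the integral becomes -2·∫ cos(u) du = -2·sin(u).
Substituting back, u = s**2 - 5.

-2*sin(s**2 - 5) + C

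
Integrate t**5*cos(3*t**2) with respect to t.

t**4*sin(3*t**2)/6 + t**2*cos(3*t**2)/9 - sin(3*t**2)/27 + C

Let u = t², du = 2t dt; rewrite as (1/2)∫ u^2·cos(3u) du.
Now integrate by parts 2 times.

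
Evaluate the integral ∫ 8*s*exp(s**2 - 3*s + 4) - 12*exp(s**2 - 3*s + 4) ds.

Let u = s**2 - 3*s + 4, so du = (2*s - 3) ds.
Rewriting, the integral becomes 4·∫ e^u du = 4·e^u.
Substituting back, u = s**2 - 3*s + 4.

4*exp(s**2 - 3*s + 4) + C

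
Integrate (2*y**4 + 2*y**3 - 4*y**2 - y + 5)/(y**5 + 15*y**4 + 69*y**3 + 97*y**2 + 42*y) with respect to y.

Factor the denominator: y*(y + 1)**2*(y + 6)*(y + 7).
Partial-fraction decomposition: 983/(63*(y + 7)) - 2027/(150*(y + 6)) - 47/(225*(y + 1)) - 1/(15*(y + 1)**2) + 5/(42*y).
Integrate each term; A/(y−a) gives A·log|y−a|; A/(y−a)² gives −A/(y−a).

5*log(y)/42 - 47*log(y + 1)/225 - 2027*log(y + 6)/150 + 983*log(y + 7)/63 + 1/(15*y + 15) + C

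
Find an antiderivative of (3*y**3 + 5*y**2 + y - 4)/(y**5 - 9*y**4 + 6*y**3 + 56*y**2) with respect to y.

5*log(y)/196 + 1277*log(y - 7)/1323 - 17*log(y - 4)/18 - 5*log(y + 2)/108 + 1/(14*y) + C

Factor the denominator: y**2*(y - 7)*(y - 4)*(y + 2).
Partial-fraction decomposition: -5/(108*(y + 2)) - 17/(18*(y - 4)) + 1277/(1323*(y - 7)) + 5/(196*y) - 1/(14*y**2).
Integrate each term; A/(y−a) gives A·log|y−a|; A/(y−a)² gives −A/(y−a).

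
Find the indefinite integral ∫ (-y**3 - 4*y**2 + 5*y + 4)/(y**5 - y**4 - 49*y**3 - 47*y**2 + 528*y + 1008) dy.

-5*log(y - 7)/33 + 13*log(y - 4)/147 + 12*log(y + 3)/49 - 2*log(y + 4)/11 + 2/(7*y + 21) + C

Factor the denominator: (y - 7)*(y - 4)*(y + 3)**2*(y + 4).
Partial-fraction decomposition: -2/(11*(y + 4)) + 12/(49*(y + 3)) - 2/(7*(y + 3)**2) + 13/(147*(y - 4)) - 5/(33*(y - 7)).
Integrate each term; A/(y−a) gives A·log|y−a|; A/(y−a)² gives −A/(y−a).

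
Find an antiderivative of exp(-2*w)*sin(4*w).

Let I denote the integral. Integrate by parts with u = sin(4*w), dv = exp(-2*w) dw, so v = -exp(-2*w)/2: I = -exp(-2*w)*sin(4*w)/2 + 2·∫ exp(-2*w)*cos(4*w) dw.
Apply parts again with u = cos(4*w), dv = exp(-2*w) dw: ∫ exp(-2*w)*cos(4*w) dw = -exp(-2*w)*cos(4*w)/2 − 2·I. Substituting back brings back I: I = -exp(-2*w)*sin(4*w)/2 - exp(-2*w)*cos(4*w) − 4·I.
Solving for I: (1 + 4)·I equals the remaining terms, so I = (1/5)·(-exp(-2*w)*sin(4*w)/2 - exp(-2*w)*cos(4*w)).

-exp(-2*w)*sin(4*w)/10 - exp(-2*w)*cos(4*w)/5 + C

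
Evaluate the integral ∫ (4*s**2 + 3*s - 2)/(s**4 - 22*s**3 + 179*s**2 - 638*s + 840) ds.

215*log(s - 7)/6 - 80*log(s - 6) + 113*log(s - 5)/2 - 37*log(s - 4)/3 + C

Factor the denominator: (s - 7)*(s - 6)*(s - 5)*(s - 4).
Partial-fraction decomposition: -37/(3*(s - 4)) + 113/(2*(s - 5)) - 80/(s - 6) + 215/(6*(s - 7)).
Integrate each term: A/(s−a) contributes A·log|s−a|.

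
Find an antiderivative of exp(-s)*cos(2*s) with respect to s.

Let I denote the integral. Integrate by parts with u = cos(2*s), dv = exp(-s) ds, so v = -exp(-s): I = -exp(-s)*cos(2*s) − 2·∫ exp(-s)*sin(2*s) ds.
Apply parts again with u = sin(2*s), dv = exp(-s) ds: ∫ exp(-s)*sin(2*s) ds = -exp(-s)*sin(2*s) + 2·I. Substituting back brings back I: I = 2*exp(-s)*sin(2*s) - exp(-s)*cos(2*s) − 4·I.
Solving for I: (1 + 4)·I equals the remaining terms, so I = (1/5)·(2*exp(-s)*sin(2*s) - exp(-s)*cos(2*s)).

2*exp(-s)*sin(2*s)/5 - exp(-s)*cos(2*s)/5 + C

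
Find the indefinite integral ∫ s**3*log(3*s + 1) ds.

s**4*log(3*s + 1)/4 - s**4/16 + s**3/36 - s**2/72 + s/108 - log(3*s + 1)/324 + C

Use integration by parts with u = log(3*s + 1), dv = s**3 ds.
Then du = 3/(3*s + 1) ds and v = s**4/4.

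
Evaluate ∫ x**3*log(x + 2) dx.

x**4*log(x + 2)/4 - x**4/16 + x**3/6 - x**2/2 + 2*x - 4*log(x + 2) + C

Use integration by parts with u = log(x + 2), dv = x**3 dx.
Then du = 1/(x + 2) dx and v = x**4/4.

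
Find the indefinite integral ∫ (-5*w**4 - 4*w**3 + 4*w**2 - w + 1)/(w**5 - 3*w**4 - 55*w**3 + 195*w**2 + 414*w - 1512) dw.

-7205*log(w - 6)/702 + 1475*log(w - 4)/154 - 479*log(w - 3)/180 + 257*log(w + 3)/1512 - 10429*log(w + 7)/5720 + C

Factor the denominator: (w - 6)*(w - 4)*(w - 3)*(w + 3)*(w + 7).
Partial-fraction decomposition: -10429/(5720*(w + 7)) + 257/(1512*(w + 3)) - 479/(180*(w - 3)) + 1475/(154*(w - 4)) - 7205/(702*(w - 6)).
Integrate each term: A/(w−a) contributes A·log|w−a|.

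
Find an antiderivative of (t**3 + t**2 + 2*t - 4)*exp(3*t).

Use integration by parts with u = t**3 + t**2 + 2*t - 4, dv = exp(3*t) dt, so v = exp(3*t)/3.
Apply parts 3 times (tabular method): alternate signs, differentiate u down to 0, integrate dv up.

(3*t**3 + 6*t - 14)*exp(3*t)/9 + C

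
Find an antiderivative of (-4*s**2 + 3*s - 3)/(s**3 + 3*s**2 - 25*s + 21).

Factor the denominator: (s - 3)*(s - 1)*(s + 7).
Partial-fraction decomposition: -11/(4*(s + 7)) + 1/(4*(s - 1)) - 3/(2*(s - 3)).
Integrate each term: A/(s−a) contributes A·log|s−a|.

-3*log(s - 3)/2 + log(s - 1)/4 - 11*log(s + 7)/4 + C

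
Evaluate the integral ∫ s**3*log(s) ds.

Use integration by parts with u = log(s), dv = s**3 ds.
Then du = 1/s ds and v = s**4/4.

s**4*log(s)/4 - s**4/16 + C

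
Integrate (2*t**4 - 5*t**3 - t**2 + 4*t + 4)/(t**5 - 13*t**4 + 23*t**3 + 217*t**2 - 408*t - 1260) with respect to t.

Factor the denominator: (t - 7)*(t - 6)*(t - 5)*(t + 2)*(t + 3).
Partial-fraction decomposition: 7/(18*(t + 3)) - 8/(63*(t + 2)) + 39/(7*(t - 5)) - 188/(9*(t - 6)) + 307/(18*(t - 7)).
Integrate each term: A/(t−a) contributes A·log|t−a|.

307*log(t - 7)/18 - 188*log(t - 6)/9 + 39*log(t - 5)/7 - 8*log(t + 2)/63 + 7*log(t + 3)/18 + C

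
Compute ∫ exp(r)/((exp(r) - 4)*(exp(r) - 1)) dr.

log(exp(r) - 4)/3 - log(exp(r) - 1)/3 + C

Let u = e^r, du = e^r dr.
The integral becomes ∫ du/((u-4)(u-1)); decompose into partial fractions.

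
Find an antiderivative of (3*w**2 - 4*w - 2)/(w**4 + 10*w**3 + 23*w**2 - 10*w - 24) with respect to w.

-3*log(w - 1)/70 - log(w + 1)/6 + 31*log(w + 4)/15 - 13*log(w + 6)/7 + C

Factor the denominator: (w - 1)*(w + 1)*(w + 4)*(w + 6).
Partial-fraction decomposition: -13/(7*(w + 6)) + 31/(15*(w + 4)) - 1/(6*(w + 1)) - 3/(70*(w - 1)).
Integrate each term: A/(w−a) contributes A·log|w−a|.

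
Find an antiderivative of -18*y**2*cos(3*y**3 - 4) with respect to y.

Let u = 3*y**3 - 4, so du = (9*y**2) dy.
Rewriting, the integral becomes -2·∫ cos(u) du = -2·sin(u).
Substituting back, u = 3*y**3 - 4.

-2*sin(3*y**3 - 4) + C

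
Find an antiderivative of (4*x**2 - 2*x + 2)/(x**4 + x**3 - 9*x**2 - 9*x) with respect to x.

-2*log(x)/9 + 4*log(x - 3)/9 + log(x + 1) - 11*log(x + 3)/9 + C

Factor the denominator: x*(x - 3)*(x + 1)*(x + 3).
Partial-fraction decomposition: -11/(9*(x + 3)) + 1/(x + 1) + 4/(9*(x - 3)) - 2/(9*x).
Integrate each term: A/(x−a) contributes A·log|x−a|.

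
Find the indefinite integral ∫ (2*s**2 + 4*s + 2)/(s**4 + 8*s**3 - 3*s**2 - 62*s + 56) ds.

log(s - 2)/3 - log(s - 1)/5 + log(s + 4)/5 - log(s + 7)/3 + C

Factor the denominator: (s - 2)*(s - 1)*(s + 4)*(s + 7).
Partial-fraction decomposition: -1/(3*(s + 7)) + 1/(5*(s + 4)) - 1/(5*(s - 1)) + 1/(3*(s - 2)).
Integrate each term: A/(s−a) contributes A·log|s−a|.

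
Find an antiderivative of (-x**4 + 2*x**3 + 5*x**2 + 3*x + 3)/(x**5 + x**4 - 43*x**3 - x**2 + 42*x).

Factor the denominator: x*(x - 6)*(x - 1)*(x + 1)*(x + 7).
Partial-fraction decomposition: -55/(84*(x + 7)) - 1/(42*(x + 1)) - 3/(20*(x - 1)) - 17/(70*(x - 6)) + 1/(14*x).
Integrate each term: A/(x−a) contributes A·log|x−a|.

log(x)/14 - 17*log(x - 6)/70 - 3*log(x - 1)/20 - log(x + 1)/42 - 55*log(x + 7)/84 + C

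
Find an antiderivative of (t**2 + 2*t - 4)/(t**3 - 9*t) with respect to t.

Factor the denominator: t*(t - 3)*(t + 3).
Partial-fraction decomposition: -1/(18*(t + 3)) + 11/(18*(t - 3)) + 4/(9*t).
Integrate each term: A/(t−a) contributes A·log|t−a|.

4*log(t)/9 + 11*log(t - 3)/18 - log(t + 3)/18 + C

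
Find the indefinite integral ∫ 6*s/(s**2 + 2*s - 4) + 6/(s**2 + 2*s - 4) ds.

Let u = s**2 + 2*s - 4, so du = (2*s + 2) ds.
Rewriting, the integral becomes 3·∫ 1/u du = 3·log(u).
Substituting back, u = s**2 + 2*s - 4.

3*log(s**2 + 2*s - 4) + C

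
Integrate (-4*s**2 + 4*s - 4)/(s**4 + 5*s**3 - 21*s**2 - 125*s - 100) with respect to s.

Factor the denominator: (s - 5)*(s + 1)*(s + 4)*(s + 5).
Partial-fraction decomposition: 31/(10*(s + 5)) - 28/(9*(s + 4)) + 1/(6*(s + 1)) - 7/(45*(s - 5)).
Integrate each term: A/(s−a) contributes A·log|s−a|.

-7*log(s - 5)/45 + log(s + 1)/6 - 28*log(s + 4)/9 + 31*log(s + 5)/10 + C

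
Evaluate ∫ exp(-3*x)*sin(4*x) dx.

Let I denote the integral. Integrate by parts with u = sin(4*x), dv = exp(-3*x) dx, so v = -exp(-3*x)/3: I = -exp(-3*x)*sin(4*x)/3 + (4/3)·∫ exp(-3*x)*cos(4*x) dx.
Apply parts again with u = cos(4*x), dv = exp(-3*x) dx: ∫ exp(-3*x)*cos(4*x) dx = -exp(-3*x)*cos(4*x)/3 − (4/3)·I. Substituting back brings back I: I = -exp(-3*x)*sin(4*x)/3 - 4*exp(-3*x)*cos(4*x)/9 − (16/9)·I.
Solving for I: (1 + 16/9)·I equals the remaining terms, so I = (9/25)·(-exp(-3*x)*sin(4*x)/3 - 4*exp(-3*x)*cos(4*x)/9).

-3*exp(-3*x)*sin(4*x)/25 - 4*exp(-3*x)*cos(4*x)/25 + C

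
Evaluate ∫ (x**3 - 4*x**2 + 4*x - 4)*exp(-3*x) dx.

Use integration by parts with u = x**3 - 4*x**2 + 4*x - 4, dv = exp(-3*x) dx, so v = -exp(-3*x)/3.
Apply parts 3 times (tabular method): alternate signs, differentiate u down to 0, integrate dv up.

(-3*x**3 + 9*x**2 - 6*x + 10)*exp(-3*x)/9 + C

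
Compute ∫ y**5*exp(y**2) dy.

(y**4 - 2*y**2 + 2)*exp(y**2)/2 + C

Let u = y², du = 2y dy; rewrite as (1/2)∫ u^2·exp(1u) du.
Now integrate by parts 2 times.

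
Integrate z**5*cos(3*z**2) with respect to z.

z**4*sin(3*z**2)/6 + z**2*cos(3*z**2)/9 - sin(3*z**2)/27 + C

Let u = z², du = 2z dz; rewrite as (1/2)∫ u^2·cos(3u) du.
Now integrate by parts 2 times.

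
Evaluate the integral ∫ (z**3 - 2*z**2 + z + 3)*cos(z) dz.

Use integration by parts with u = z**3 - 2*z**2 + z + 3, dv = cos(z) dz, so v = sin(z).
Apply parts 3 times (tabular method): alternate signs, differentiate u down to 0, integrate dv up.

z**3*sin(z) - 2*z**2*sin(z) + 3*z**2*cos(z) - 5*z*sin(z) - 4*z*cos(z) + 7*sin(z) - 5*cos(z) + C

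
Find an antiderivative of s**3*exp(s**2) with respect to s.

(s**2 - 1)*exp(s**2)/2 + C

Let u = s², du = 2s ds; rewrite as (1/2)∫ u^1·exp(1u) du.
Now integrate by parts 1 time.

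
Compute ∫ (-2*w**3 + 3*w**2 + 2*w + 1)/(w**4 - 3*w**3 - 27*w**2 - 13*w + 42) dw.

Factor the denominator: (w - 7)*(w - 1)*(w + 2)*(w + 3).
Partial-fraction decomposition: -19/(10*(w + 3)) + 25/(27*(w + 2)) - 1/(18*(w - 1)) - 131/(135*(w - 7)).
Integrate each term: A/(w−a) contributes A·log|w−a|.

-131*log(w - 7)/135 - log(w - 1)/18 + 25*log(w + 2)/27 - 19*log(w + 3)/10 + C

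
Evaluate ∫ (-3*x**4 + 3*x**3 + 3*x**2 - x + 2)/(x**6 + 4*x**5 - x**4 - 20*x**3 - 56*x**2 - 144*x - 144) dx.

Factor the denominator: (x - 3)*(x + 2)**2*(x + 3)*(x**2 + 4).
Partial-fraction decomposition: -(29*x - 26)/(104*(x**2 + 4)) + 146/(39*(x + 3)) - 679/(200*(x + 2)) + 7/(5*(x + 2)**2) - 68/(975*(x - 3)).
Integrate each term; A/(x−a) gives A·log|x−a|; the (Bx+D)/(x²+p²) term gives a log and an atan.

-68*log(x - 3)/975 - 679*log(x + 2)/200 + 146*log(x + 3)/39 - 29*log(x**2 + 4)/208 + atan(x/2)/8 - 7/(5*x + 10) + C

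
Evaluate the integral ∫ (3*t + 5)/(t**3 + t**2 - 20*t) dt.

-log(t)/4 + 17*log(t - 4)/36 - 2*log(t + 5)/9 + C

Factor the denominator: t*(t - 4)*(t + 5).
Partial-fraction decomposition: -2/(9*(t + 5)) + 17/(36*(t - 4)) - 1/(4*t).
Integrate each term: A/(t−a) contributes A·log|t−a|.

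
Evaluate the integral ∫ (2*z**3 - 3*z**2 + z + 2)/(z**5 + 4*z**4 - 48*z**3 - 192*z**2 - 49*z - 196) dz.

Factor the denominator: (z - 7)*(z + 4)*(z + 7)*(z**2 + 1).
Partial-fraction decomposition: (9*z - 19)/(850*(z**2 + 1)) - 419/(1050*(z + 7)) + 178/(561*(z + 4)) + 137/(1925*(z - 7)).
Integrate each term; A/(z−a) gives A·log|z−a|; the (Bz+D)/(z²+p²) term gives a log and an atan.

137*log(z - 7)/1925 + 178*log(z + 4)/561 - 419*log(z + 7)/1050 + 9*log(z**2 + 1)/1700 - 19*atan(z)/850 + C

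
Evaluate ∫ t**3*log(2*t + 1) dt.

Use integration by parts with u = log(2*t + 1), dv = t**3 dt.
Then du = 2/(2*t + 1) dt and v = t**4/4.

t**4*log(2*t + 1)/4 - t**4/16 + t**3/24 - t**2/32 + t/32 - log(2*t + 1)/64 + C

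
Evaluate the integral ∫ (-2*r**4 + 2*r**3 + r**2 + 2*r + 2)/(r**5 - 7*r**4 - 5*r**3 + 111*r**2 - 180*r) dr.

-log(r)/90 - 107*log(r - 5)/20 + 937*log(r - 3)/252 - 5*log(r + 4)/14 - 13/(6*r - 18) + C

Factor the denominator: r*(r - 5)*(r - 3)**2*(r + 4).
Partial-fraction decomposition: -5/(14*(r + 4)) + 937/(252*(r - 3)) + 13/(6*(r - 3)**2) - 107/(20*(r - 5)) - 1/(90*r).
Integrate each term; A/(r−a) gives A·log|r−a|; A/(r−a)² gives −A/(r−a).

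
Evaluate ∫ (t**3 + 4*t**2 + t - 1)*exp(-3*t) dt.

(-9*t**3 - 45*t**2 - 39*t - 4)*exp(-3*t)/27 + C

Use integration by parts with u = t**3 + 4*t**2 + t - 1, dv = exp(-3*t) dt, so v = -exp(-3*t)/3.
Apply parts 3 times (tabular method): alternate signs, differentiate u down to 0, integrate dv up.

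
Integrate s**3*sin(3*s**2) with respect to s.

-s**2*cos(3*s**2)/6 + sin(3*s**2)/18 + C

Let u = s², du = 2s ds; rewrite as (1/2)∫ u^1·sin(3u) du.
Now integrate by parts 1 time.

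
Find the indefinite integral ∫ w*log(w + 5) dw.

w**2*log(w + 5)/2 - w**2/4 + 5*w/2 - 25*log(w + 5)/2 + C

Use integration by parts with u = log(w + 5), dv = w dw.
Then du = 1/(w + 5) dw and v = w**2/2.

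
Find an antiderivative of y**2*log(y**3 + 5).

y**3*log(y**3 + 5)/3 - y**3/3 + 5*log(y**3 + 5)/3 + C

Let u = y**3 + 5, so du = (3*y**2) dy.
The integral becomes (1/3)·∫ log(u) du; integrate by parts with u′=log(u), dv′=du.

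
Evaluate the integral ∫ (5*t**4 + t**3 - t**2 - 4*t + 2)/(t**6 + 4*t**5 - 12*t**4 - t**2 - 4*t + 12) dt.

Factor the denominator: (t - 2)*(t - 1)*(t + 1)*(t + 6)*(t**2 + 1).
Partial-fraction decomposition: -(33*t - 124)/(370*(t**2 + 1)) - 3127/(5180*(t + 6)) + 3/(20*(t + 1)) - 3/(28*(t - 1)) + 13/(20*(t - 2)).
Integrate each term; A/(t−a) gives A·log|t−a|; the (Bt+D)/(t²+p²) term gives a log and an atan.

13*log(t - 2)/20 - 3*log(t - 1)/28 + 3*log(t + 1)/20 - 3127*log(t + 6)/5180 - 33*log(t**2 + 1)/740 + 62*atan(t)/185 + C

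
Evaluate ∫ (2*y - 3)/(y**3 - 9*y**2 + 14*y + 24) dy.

Factor the denominator: (y - 6)*(y - 4)*(y + 1).
Partial-fraction decomposition: -1/(7*(y + 1)) - 1/(2*(y - 4)) + 9/(14*(y - 6)).
Integrate each term: A/(y−a) contributes A·log|y−a|.

9*log(y - 6)/14 - log(y - 4)/2 - log(y + 1)/7 + C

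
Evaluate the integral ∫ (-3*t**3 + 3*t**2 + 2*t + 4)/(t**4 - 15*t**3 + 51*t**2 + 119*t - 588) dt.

-113*log(t - 7)/150 - 44*log(t - 4)/21 - 53*log(t + 3)/350 + 144/(5*t - 35) + C

Factor the denominator: (t - 7)**2*(t - 4)*(t + 3).
Partial-fraction decomposition: -53/(350*(t + 3)) - 44/(21*(t - 4)) - 113/(150*(t - 7)) - 144/(5*(t - 7)**2).
Integrate each term; A/(t−a) gives A·log|t−a|; A/(t−a)² gives −A/(t−a).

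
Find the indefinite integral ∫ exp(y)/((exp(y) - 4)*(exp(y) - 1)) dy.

log(exp(y) - 4)/3 - log(exp(y) - 1)/3 + C

Let u = e^y, du = e^y dy.
The integral becomes ∫ du/((u-1)(u-4)); decompose into partial fractions.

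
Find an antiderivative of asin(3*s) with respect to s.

Use integration by parts with u = arcsin(3*s), dv = ds.
Then du = 3/sqrt(-9*s**2 + 1) ds.

s*asin(3*s) + sqrt(-9*s**2 + 1)/3 + C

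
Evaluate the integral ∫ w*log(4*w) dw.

w**2*(log(w) + 2*log(2))/2 - w**2/4 + C

Use integration by parts with u = log(4*w), dv = w dw.
Then du = 1/w dw and v = w**2/2.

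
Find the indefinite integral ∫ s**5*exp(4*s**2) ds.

Let u = s², du = 2s ds; rewrite as (1/2)∫ u^2·exp(4u) du.
Now integrate by parts 2 times.

(8*s**4 - 4*s**2 + 1)*exp(4*s**2)/64 + C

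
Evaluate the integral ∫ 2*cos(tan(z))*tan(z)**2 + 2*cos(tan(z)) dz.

Let u = tan(z), so du = (tan(z)**2 + 1) dz.
Rewriting, the integral becomes 2·∫ cos(u) du = 2·sin(u).
Substituting back, u = tan(z).

2*sin(tan(z)) + C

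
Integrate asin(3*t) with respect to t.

t*asin(3*t) + sqrt(-9*t**2 + 1)/3 + C

Use integration by parts with u = arcsin(3*t), dv = dt.
Then du = 3/sqrt(-9*t**2 + 1) dt.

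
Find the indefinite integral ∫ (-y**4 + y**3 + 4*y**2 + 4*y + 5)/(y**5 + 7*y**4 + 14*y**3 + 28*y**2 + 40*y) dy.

log(y)/8 + 11*log(y + 2)/48 - 133*log(y + 5)/87 + 81*log(y**2 + 4)/928 + 189*atan(y/2)/464 + C

Factor the denominator: y*(y + 2)*(y + 5)*(y**2 + 4).
Partial-fraction decomposition: 27*(3*y + 14)/(464*(y**2 + 4)) - 133/(87*(y + 5)) + 11/(48*(y + 2)) + 1/(8*y).
Integrate each term; A/(y−a) gives A·log|y−a|; the (By+D)/(y²+p²) term gives a log and an atan.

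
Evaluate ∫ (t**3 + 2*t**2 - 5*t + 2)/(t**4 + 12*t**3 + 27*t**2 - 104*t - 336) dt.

Factor the denominator: (t - 3)*(t + 4)**2*(t + 7).
Partial-fraction decomposition: 104/(45*(t + 7)) - 607/(441*(t + 4)) + 10/(21*(t + 4)**2) + 16/(245*(t - 3)).
Integrate each term; A/(t−a) gives A·log|t−a|; A/(t−a)² gives −A/(t−a).

16*log(t - 3)/245 - 607*log(t + 4)/441 + 104*log(t + 7)/45 - 10/(21*t + 84) + C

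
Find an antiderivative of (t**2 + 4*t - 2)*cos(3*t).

Use integration by parts with u = t**2 + 4*t - 2, dv = cos(3*t) dt, so v = sin(3*t)/3.
Apply parts 2 times (tabular method): alternate signs, differentiate u down to 0, integrate dv up.

t**2*sin(3*t)/3 + 4*t*sin(3*t)/3 + 2*t*cos(3*t)/9 - 20*sin(3*t)/27 + 4*cos(3*t)/9 + C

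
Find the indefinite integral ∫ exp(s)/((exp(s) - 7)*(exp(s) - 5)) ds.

Let u = e^s, du = e^s ds.
The integral becomes ∫ du/((u-7)(u-5)); decompose into partial fractions.

log(exp(s) - 7)/2 - log(exp(s) - 5)/2 + C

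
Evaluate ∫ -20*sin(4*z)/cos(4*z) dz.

Let u = cos(4*z), so du = (-4*sin(4*z)) dz.
Rewriting, the integral becomes 5·∫ 1/u du = 5·log(u).
Substituting back, u = cos(4*z).

5*log(cos(4*z)) + C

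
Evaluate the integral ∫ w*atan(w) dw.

Use integration by parts with u = arctan(w), dv = w dw.
Then du = 1/(w**2 + 1) dw.

w**2*atan(w)/2 - w/2 + atan(w)/2 + C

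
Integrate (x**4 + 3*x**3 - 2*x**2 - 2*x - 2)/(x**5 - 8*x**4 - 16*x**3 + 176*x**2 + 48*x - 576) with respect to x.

Factor the denominator: (x - 6)**2*(x - 2)*(x + 2)*(x + 4).
Partial-fraction decomposition: 19/(600*(x + 4)) + 7/(256*(x + 2)) + 13/(192*(x - 2)) + 5589/(6400*(x - 6)) + 929/(160*(x - 6)**2).
Integrate each term; A/(x−a) gives A·log|x−a|; A/(x−a)² gives −A/(x−a).

5589*log(x - 6)/6400 + 13*log(x - 2)/192 + 7*log(x + 2)/256 + 19*log(x + 4)/600 - 929/(160*x - 960) + C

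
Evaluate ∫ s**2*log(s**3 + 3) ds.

s**3*log(s**3 + 3)/3 - s**3/3 + log(s**3 + 3) + C

Let u = s**3 + 3, so du = (3*s**2) ds.
The integral becomes (1/3)·∫ log(u) du; integrate by parts with u′=log(u), dv′=du.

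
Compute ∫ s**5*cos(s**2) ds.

s**4*sin(s**2)/2 + s**2*cos(s**2) - sin(s**2) + C

Let u = s², du = 2s ds; rewrite as (1/2)∫ u^2·cos(1u) du.
Now integrate by parts 2 times.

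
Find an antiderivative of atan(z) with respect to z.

z*atan(z) - log(z**2 + 1)/2 + C

Use integration by parts with u = arctan(z), dv = dz.
Then du = 1/(z**2 + 1) dz.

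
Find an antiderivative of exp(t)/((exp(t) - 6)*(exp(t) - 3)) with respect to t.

log(exp(t) - 6)/3 - log(exp(t) - 3)/3 + C

Let u = e^t, du = e^t dt.
The integral becomes ∫ du/((u-3)(u-6)); decompose into partial fractions.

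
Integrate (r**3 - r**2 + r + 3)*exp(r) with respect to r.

Use integration by parts with u = r**3 - r**2 + r + 3, dv = exp(r) dr, so v = exp(r).
Apply parts 3 times (tabular method): alternate signs, differentiate u down to 0, integrate dv up.

(r**3 - 4*r**2 + 9*r - 6)*exp(r) + C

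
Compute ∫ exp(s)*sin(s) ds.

Let I denote the integral. Integrate by parts with u = sin(s), dv = exp(s) ds, so v = exp(s): I = exp(s)*sin(s) − ∫ exp(s)*cos(s) ds.
Apply parts again with u = cos(s), dv = exp(s) ds: ∫ exp(s)*cos(s) ds = exp(s)*cos(s) + I. Substituting back brings back I: I = exp(s)*sin(s) - exp(s)*cos(s) − I.
Solving for I: (1 + 1)·I equals the remaining terms, so I = (1/2)·(exp(s)*sin(s) - exp(s)*cos(s)).

exp(s)*sin(s)/2 - exp(s)*cos(s)/2 + C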